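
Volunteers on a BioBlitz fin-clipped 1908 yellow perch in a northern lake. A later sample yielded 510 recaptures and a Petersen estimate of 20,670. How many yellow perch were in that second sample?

C = 5525

From N = M·C/R: C = N·R / M = 20670·510 / 1908 = 10541700 / 1908 = 5525.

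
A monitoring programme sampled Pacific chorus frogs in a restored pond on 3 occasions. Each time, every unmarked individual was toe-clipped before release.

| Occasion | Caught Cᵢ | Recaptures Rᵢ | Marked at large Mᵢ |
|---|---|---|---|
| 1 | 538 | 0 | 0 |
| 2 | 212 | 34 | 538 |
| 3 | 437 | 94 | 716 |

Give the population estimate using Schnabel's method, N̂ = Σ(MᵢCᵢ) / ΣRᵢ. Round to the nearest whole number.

N ≈ 3336

Σ MᵢCᵢ = 0·538 + 538·212 + 716·437 = 0 + 114056 + 312892 = 426948
Σ Rᵢ = 0 + 34 + 94 = 128
N̂ = 426948 / 128 ≈ 3335.5 → 3336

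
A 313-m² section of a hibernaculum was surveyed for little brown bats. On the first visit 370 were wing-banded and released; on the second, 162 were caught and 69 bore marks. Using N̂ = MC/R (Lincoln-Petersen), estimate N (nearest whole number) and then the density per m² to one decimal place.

N̂ = 370·162/69 = 59940/69 ≈ 868.7 → 869
Density = N̂ / area = 869 / 313 ≈ 2.78 → 2.8 per m²

density ≈ 2.8 little brown bats per m²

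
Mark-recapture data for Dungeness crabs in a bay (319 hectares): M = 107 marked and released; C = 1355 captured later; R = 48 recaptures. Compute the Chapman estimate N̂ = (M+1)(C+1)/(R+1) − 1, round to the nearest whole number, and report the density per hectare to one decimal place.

density ≈ 9.4 Dungeness crabs per hectare

N̂ = 108·1356/49 − 1 = 146448/49 − 1 ≈ 2987.7 → 2988
Density = N̂ / area = 2988 / 319 ≈ 9.37 → 9.4 per hectare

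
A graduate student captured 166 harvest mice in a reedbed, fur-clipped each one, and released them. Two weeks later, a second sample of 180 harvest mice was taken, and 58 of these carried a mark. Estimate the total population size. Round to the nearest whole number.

N ≈ 515

Lincoln-Petersen assumes M/N = R/C, so N = M·C / R.
N = (166 × 180) / 58 = 29880 / 58 ≈ 515.2 → 515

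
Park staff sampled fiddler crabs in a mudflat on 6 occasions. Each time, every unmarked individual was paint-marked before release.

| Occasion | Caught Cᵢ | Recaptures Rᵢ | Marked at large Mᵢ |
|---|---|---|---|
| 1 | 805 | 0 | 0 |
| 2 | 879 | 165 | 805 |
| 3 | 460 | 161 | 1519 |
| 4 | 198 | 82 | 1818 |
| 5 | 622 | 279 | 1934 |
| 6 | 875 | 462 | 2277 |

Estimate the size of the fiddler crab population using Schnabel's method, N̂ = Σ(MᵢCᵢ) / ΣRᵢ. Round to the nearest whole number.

N ≈ 4318

Σ MᵢCᵢ = 0·805 + 805·879 + 1519·460 + 1818·198 + 1934·622 + 2277·875 = 0 + 707595 + 698740 + 359964 + 1202948 + 1992375 = 4961622
Σ Rᵢ = 0 + 165 + 161 + 82 + 279 + 462 = 1149
N̂ = 4961622 / 1149 ≈ 4318.2 → 4318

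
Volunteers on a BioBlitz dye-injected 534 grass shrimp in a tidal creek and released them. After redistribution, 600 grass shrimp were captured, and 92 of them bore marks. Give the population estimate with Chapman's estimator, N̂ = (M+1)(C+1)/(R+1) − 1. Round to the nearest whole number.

N ≈ 3456

N̂ = (534+1)(600+1)/(92+1) − 1 = 535·601/93 − 1
= 321535/93 − 1 ≈ 3457.4 − 1 ≈ 3456.4 → 3456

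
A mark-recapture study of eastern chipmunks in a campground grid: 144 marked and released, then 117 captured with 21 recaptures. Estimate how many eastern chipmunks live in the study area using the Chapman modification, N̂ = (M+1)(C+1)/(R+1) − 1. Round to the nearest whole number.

N ≈ 777

N̂ = (144+1)(117+1)/(21+1) − 1 = 145·118/22 − 1
= 17110/22 − 1 ≈ 777.7 − 1 ≈ 776.7 → 777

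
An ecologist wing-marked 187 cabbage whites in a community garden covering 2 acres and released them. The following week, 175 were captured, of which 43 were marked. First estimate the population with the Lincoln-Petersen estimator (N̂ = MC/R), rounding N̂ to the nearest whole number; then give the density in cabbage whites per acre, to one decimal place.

N̂ = 187·175/43 = 32725/43 ≈ 761.0 → 761
Density = N̂ / area = 761 / 2 ≈ 380.50 → 380.5 per acre

density ≈ 380.5 cabbage whites per acre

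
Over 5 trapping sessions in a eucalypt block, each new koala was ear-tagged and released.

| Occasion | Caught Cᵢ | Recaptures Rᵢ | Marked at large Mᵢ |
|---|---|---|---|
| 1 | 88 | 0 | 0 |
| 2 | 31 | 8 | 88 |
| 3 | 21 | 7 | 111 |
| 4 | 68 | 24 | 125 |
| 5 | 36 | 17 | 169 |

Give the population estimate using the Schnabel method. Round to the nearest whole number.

Σ MᵢCᵢ = 0·88 + 88·31 + 111·21 + 125·68 + 169·36 = 0 + 2728 + 2331 + 8500 + 6084 = 19643
Σ Rᵢ = 0 + 8 + 7 + 24 + 17 = 56
N̂ = 19643 / 56 ≈ 350.8 → 351

N ≈ 351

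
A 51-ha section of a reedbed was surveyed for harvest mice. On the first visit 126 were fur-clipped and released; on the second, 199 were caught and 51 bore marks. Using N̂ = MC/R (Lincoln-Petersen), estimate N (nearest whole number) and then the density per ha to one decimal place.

N̂ = 126·199/51 = 25074/51 ≈ 491.6 → 492
Density = N̂ / area = 492 / 51 ≈ 9.647 → 9.6 per ha

density ≈ 9.6 harvest mice per ha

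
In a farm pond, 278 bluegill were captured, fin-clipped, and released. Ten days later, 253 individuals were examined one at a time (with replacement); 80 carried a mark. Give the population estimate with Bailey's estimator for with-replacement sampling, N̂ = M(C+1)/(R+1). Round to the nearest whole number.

N ≈ 872

N̂ = 278·(253+1)/(80+1) = 278·254/81 = 70612/81 ≈ 871.8 → 872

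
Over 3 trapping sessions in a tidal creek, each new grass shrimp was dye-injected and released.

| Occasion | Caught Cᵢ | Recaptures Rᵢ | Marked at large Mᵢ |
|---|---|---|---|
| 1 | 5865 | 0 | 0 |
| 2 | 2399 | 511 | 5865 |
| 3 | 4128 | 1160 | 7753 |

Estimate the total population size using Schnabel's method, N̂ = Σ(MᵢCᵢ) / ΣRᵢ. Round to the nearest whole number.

Σ MᵢCᵢ = 0·5865 + 5865·2399 + 7753·4128 = 0 + 14070135 + 32004384 = 46074519
Σ Rᵢ = 0 + 511 + 1160 = 1671
N̂ = 46074519 / 1671 ≈ 27573.0 → 27573

N ≈ 27,573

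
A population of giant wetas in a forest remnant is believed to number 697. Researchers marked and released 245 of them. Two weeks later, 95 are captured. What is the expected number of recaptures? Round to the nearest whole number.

The marked fraction of the population is 245/697, so in a sample of 95 expect C·(M/N) marked.
E[R] = 245 × 95 / 697 = 23275 / 697 ≈ 33.4 → 33

expected recaptures ≈ 33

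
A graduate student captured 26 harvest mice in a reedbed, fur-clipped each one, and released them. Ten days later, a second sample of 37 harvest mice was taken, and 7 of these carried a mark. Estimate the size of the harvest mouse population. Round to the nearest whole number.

Lincoln-Petersen assumes M/N = R/C, so N = M·C / R.
N = (26 × 37) / 7 = 962 / 7 ≈ 137.4 → 137

N ≈ 137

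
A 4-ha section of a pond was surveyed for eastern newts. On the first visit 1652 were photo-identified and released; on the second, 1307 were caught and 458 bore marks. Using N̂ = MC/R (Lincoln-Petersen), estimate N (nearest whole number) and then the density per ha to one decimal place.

density ≈ 1178.5 eastern newts per ha

N̂ = 1652·1307/458 = 2159164/458 ≈ 4714.3 → 4714
Density = N̂ / area = 4714 / 4 ≈ 1178.50 → 1178.5 per ha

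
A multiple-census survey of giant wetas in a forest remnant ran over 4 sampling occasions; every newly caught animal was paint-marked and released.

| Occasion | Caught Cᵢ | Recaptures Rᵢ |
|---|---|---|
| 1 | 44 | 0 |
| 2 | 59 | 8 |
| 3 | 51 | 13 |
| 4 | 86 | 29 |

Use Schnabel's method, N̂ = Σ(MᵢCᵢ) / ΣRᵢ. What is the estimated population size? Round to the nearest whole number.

N ≈ 378

Marked at large before each occasion: Mᵢ = Σⱼ<ᵢ (Cⱼ − Rⱼ) → M1=0, M2=44, M3=95, M4=133
Σ MᵢCᵢ = 0·44 + 44·59 + 95·51 + 133·86 = 0 + 2596 + 4845 + 11438 = 18879
Σ Rᵢ = 0 + 8 + 13 + 29 = 50
N̂ = 18879 / 50 ≈ 377.6 → 378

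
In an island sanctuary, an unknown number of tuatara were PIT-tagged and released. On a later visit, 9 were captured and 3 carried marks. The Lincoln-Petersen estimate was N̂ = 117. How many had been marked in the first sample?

M = 39

From N = M·C/R: M = N·R / C = 117·3 / 9 = 351 / 9 = 39.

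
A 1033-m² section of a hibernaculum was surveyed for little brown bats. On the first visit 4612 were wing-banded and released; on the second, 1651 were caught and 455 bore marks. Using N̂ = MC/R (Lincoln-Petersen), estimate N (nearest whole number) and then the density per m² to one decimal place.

density ≈ 16.2 little brown bats per m²

N̂ = 4612·1651/455 = 7614412/455 ≈ 16735.0 → 16735
Density = N̂ / area = 16735 / 1033 ≈ 16.20 → 16.2 per m²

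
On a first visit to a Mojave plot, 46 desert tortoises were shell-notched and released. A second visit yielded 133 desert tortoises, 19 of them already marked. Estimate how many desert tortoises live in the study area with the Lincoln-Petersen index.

N = 322

N = (46 × 133) / 19 = 6118 / 19 = 322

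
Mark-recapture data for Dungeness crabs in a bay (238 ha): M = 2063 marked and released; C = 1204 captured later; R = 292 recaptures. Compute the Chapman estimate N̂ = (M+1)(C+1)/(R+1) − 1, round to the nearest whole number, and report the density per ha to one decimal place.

density ≈ 35.7 Dungeness crabs per ha

N̂ = 2064·1205/293 − 1 = 2487120/293 − 1 ≈ 8487.46 → 8487
Density = N̂ / area = 8487 / 238 ≈ 35.66 → 35.7 per ha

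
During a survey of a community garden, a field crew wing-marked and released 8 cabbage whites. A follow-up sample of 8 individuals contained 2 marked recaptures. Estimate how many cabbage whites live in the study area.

N = 32

N = (8 × 8) / 2 = 64 / 2 = 32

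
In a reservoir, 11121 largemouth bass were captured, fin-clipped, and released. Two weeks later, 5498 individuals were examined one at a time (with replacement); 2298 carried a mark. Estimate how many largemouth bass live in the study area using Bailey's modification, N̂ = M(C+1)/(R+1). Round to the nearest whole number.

N̂ = 11121·(5498+1)/(2298+1) = 11121·5499/2299 = 61154379/2299 ≈ 26600.4 → 26600

N ≈ 26,600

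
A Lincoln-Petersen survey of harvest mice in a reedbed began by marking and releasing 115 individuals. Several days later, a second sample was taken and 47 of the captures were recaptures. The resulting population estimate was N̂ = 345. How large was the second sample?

From N = M·C/R: C = N·R / M = 345·47 / 115 = 16215 / 115 = 141.

C = 141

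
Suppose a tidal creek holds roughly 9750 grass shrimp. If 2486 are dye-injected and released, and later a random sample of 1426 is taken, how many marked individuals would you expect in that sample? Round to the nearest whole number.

expected recaptures ≈ 364

Expected recaptures E[R] = M·C / N.
E[R] = 2486 × 1426 / 9750 = 3545036 / 9750 ≈ 363.6 → 364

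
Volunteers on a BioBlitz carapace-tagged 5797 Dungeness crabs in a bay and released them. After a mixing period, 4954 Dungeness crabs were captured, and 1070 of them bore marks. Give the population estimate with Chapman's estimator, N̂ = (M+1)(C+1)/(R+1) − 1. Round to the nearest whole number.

N ≈ 26,824

N̂ = (5797+1)(4954+1)/(1070+1) − 1 = 5798·4955/1071 − 1
= 28729090/1071 − 1 ≈ 26824.5 − 1 ≈ 26823.5 → 26824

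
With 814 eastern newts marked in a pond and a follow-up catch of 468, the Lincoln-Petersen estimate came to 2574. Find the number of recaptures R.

R = 148

From N = M·C/R: R = M·C / N = 814·468 / 2574 = 380952 / 2574 = 148.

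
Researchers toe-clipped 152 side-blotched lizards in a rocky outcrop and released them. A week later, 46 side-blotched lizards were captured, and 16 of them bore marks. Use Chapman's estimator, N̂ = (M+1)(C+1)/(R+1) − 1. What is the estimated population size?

N̂ = (152+1)(46+1)/(16+1) − 1 = 153·47/17 − 1
= 7191/17 − 1 = 423 − 1 = 422

N = 422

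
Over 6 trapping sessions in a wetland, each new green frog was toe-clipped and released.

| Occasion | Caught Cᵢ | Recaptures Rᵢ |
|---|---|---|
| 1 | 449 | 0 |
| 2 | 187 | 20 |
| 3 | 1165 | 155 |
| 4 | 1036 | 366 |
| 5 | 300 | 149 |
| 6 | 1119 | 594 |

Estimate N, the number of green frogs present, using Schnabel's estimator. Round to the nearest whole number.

Marked at large before each occasion: Mᵢ = Σⱼ<ᵢ (Cⱼ − Rⱼ) → M1=0, M2=449, M3=616, M4=1626, M5=2296, M6=2447
Σ MᵢCᵢ = 0·449 + 449·187 + 616·1165 + 1626·1036 + 2296·300 + 2447·1119 = 0 + 83963 + 717640 + 1684536 + 688800 + 2738193 = 5913132
Σ Rᵢ = 0 + 20 + 155 + 366 + 149 + 594 = 1284
N̂ = 5913132 / 1284 ≈ 4605.2 → 4605

N ≈ 4605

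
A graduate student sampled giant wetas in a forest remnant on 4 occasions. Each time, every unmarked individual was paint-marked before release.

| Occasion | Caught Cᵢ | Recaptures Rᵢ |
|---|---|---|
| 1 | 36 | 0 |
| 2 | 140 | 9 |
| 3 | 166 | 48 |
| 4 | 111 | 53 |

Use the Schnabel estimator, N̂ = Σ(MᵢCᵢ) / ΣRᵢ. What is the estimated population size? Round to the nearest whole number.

N ≈ 585

Marked at large before each occasion: Mᵢ = Σⱼ<ᵢ (Cⱼ − Rⱼ) → M1=0, M2=36, M3=167, M4=285
Σ MᵢCᵢ = 0·36 + 36·140 + 167·166 + 285·111 = 0 + 5040 + 27722 + 31635 = 64397
Σ Rᵢ = 0 + 9 + 48 + 53 = 110
N̂ = 64397 / 110 ≈ 585.4 → 585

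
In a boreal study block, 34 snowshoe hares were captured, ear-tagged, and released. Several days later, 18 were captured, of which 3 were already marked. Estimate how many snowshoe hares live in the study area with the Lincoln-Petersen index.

N = 204

If marked individuals mix randomly, R/C ≈ M/N, giving N ≈ M·C/R.
N = (34 × 18) / 3 = 612 / 3 = 204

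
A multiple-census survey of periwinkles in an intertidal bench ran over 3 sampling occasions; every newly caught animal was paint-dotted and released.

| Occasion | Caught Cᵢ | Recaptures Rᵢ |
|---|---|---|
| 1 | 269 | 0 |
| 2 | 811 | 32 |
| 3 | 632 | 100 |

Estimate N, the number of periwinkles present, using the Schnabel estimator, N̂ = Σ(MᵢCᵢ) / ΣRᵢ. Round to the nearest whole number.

N ≈ 6670

Marked at large before each occasion: Mᵢ = Σⱼ<ᵢ (Cⱼ − Rⱼ) → M1=0, M2=269, M3=1048
Σ MᵢCᵢ = 0·269 + 269·811 + 1048·632 = 0 + 218159 + 662336 = 880495
Σ Rᵢ = 0 + 32 + 100 = 132
N̂ = 880495 / 132 ≈ 6670.4 → 6670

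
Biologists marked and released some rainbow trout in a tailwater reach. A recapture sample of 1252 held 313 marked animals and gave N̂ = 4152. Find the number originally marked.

From N = M·C/R: M = N·R / C = 4152·313 / 1252 = 1299576 / 1252 = 1038.

M = 1038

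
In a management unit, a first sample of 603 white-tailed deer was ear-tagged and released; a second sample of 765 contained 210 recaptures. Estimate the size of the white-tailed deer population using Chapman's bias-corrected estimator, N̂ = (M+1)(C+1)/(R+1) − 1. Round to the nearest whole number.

N ≈ 2192

N̂ = (603+1)(765+1)/(210+1) − 1 = 604·766/211 − 1
= 462664/211 − 1 ≈ 2192.7 − 1 ≈ 2191.7 → 2192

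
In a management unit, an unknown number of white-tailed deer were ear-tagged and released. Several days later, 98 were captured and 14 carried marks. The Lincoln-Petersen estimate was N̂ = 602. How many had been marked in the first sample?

From N = M·C/R: M = N·R / C = 602·14 / 98 = 8428 / 98 = 86.

M = 86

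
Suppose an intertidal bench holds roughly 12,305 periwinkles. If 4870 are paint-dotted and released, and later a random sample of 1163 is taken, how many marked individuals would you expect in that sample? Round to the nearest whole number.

expected recaptures ≈ 460

Expected recaptures E[R] = M·C / N.
E[R] = 4870 × 1163 / 12305 = 5663810 / 12305 ≈ 460.3 → 460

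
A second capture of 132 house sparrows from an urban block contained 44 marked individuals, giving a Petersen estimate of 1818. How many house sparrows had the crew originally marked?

From N = M·C/R: M = N·R / C = 1818·44 / 132 = 79992 / 132 = 606.

M = 606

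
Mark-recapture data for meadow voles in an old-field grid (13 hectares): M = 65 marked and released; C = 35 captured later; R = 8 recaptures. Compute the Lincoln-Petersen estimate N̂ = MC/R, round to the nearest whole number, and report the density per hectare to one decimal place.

density ≈ 21.8 meadow voles per hectare

N̂ = 65·35/8 = 2275/8 ≈ 284.4 → 284
Density = N̂ / area = 284 / 13 ≈ 21.846 → 21.8 per hectare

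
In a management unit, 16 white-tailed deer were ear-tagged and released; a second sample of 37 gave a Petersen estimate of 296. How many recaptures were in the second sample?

R = 2

From N = M·C/R: R = M·C / N = 16·37 / 296 = 592 / 296 = 2.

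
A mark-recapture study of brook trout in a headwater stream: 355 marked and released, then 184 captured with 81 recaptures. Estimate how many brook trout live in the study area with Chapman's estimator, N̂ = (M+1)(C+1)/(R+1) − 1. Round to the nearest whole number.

N̂ = (355+1)(184+1)/(81+1) − 1 = 356·185/82 − 1
= 65860/82 − 1 ≈ 803.2 − 1 ≈ 802.2 → 802

N ≈ 802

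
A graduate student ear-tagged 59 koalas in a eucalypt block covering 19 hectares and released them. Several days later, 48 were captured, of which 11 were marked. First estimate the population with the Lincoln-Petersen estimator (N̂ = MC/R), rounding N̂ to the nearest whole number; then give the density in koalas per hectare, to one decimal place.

density ≈ 13.5 koalas per hectare

N̂ = 59·48/11 = 2832/11 ≈ 257.45 → 257
Density = N̂ / area = 257 / 19 ≈ 13.53 → 13.5 per hectare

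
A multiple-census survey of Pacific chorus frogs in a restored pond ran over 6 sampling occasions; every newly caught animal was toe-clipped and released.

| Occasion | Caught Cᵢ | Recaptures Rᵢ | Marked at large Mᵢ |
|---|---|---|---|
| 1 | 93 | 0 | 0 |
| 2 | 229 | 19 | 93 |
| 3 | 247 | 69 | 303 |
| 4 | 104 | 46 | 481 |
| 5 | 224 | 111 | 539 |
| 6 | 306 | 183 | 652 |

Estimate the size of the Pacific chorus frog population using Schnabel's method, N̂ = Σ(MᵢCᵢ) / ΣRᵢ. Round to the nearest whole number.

Σ MᵢCᵢ = 0·93 + 93·229 + 303·247 + 481·104 + 539·224 + 652·306 = 0 + 21297 + 74841 + 50024 + 120736 + 199512 = 466410
Σ Rᵢ = 0 + 19 + 69 + 46 + 111 + 183 = 428
N̂ = 466410 / 428 ≈ 1089.7 → 1090

N ≈ 1090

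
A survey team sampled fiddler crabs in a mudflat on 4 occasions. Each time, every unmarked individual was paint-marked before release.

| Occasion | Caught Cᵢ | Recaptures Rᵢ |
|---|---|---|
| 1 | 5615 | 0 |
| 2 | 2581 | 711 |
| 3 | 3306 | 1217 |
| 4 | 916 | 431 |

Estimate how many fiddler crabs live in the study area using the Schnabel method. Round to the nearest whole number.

N ≈ 20,351

Marked at large before each occasion: Mᵢ = Σⱼ<ᵢ (Cⱼ − Rⱼ) → M1=0, M2=5615, M3=7485, M4=9574
Σ MᵢCᵢ = 0·5615 + 5615·2581 + 7485·3306 + 9574·916 = 0 + 14492315 + 24745410 + 8769784 = 48007509
Σ Rᵢ = 0 + 711 + 1217 + 431 = 2359
N̂ = 48007509 / 2359 ≈ 20350.8 → 20351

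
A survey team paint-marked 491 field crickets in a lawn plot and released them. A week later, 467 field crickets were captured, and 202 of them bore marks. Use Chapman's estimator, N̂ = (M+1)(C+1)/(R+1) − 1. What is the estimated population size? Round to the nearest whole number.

N ≈ 1133

N̂ = (491+1)(467+1)/(202+1) − 1 = 492·468/203 − 1
= 230256/203 − 1 ≈ 1134.3 − 1 ≈ 1133.3 → 1133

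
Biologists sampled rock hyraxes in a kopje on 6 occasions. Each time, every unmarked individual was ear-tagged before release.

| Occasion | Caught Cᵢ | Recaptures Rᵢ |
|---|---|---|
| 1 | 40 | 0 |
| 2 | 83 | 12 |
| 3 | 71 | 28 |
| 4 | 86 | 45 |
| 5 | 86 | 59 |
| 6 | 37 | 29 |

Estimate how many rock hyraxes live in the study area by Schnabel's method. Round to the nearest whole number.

Marked at large before each occasion: Mᵢ = Σⱼ<ᵢ (Cⱼ − Rⱼ) → M1=0, M2=40, M3=111, M4=154, M5=195, M6=222
Σ MᵢCᵢ = 0·40 + 40·83 + 111·71 + 154·86 + 195·86 + 222·37 = 0 + 3320 + 7881 + 13244 + 16770 + 8214 = 49429
Σ Rᵢ = 0 + 12 + 28 + 45 + 59 + 29 = 173
N̂ = 49429 / 173 ≈ 285.7 → 286

N ≈ 286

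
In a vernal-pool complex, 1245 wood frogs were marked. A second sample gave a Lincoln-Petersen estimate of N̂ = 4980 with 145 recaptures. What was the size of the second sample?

From N = M·C/R: C = N·R / M = 4980·145 / 1245 = 722100 / 1245 = 580.

C = 580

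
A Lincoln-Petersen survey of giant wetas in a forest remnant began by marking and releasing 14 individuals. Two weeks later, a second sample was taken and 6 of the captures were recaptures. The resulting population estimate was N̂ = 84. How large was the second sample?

From N = M·C/R: C = N·R / M = 84·6 / 14 = 504 / 14 = 36.

C = 36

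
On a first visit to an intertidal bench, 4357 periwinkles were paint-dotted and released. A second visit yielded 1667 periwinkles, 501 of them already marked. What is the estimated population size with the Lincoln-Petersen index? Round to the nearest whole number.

If marked individuals mix randomly, R/C ≈ M/N, giving N ≈ M·C/R.
N = (4357 × 1667) / 501 = 7263119 / 501 ≈ 14497.2 → 14497

N ≈ 14,497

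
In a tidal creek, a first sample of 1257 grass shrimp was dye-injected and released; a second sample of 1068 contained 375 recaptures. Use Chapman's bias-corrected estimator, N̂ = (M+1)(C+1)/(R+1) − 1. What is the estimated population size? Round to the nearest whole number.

N ≈ 3576

N̂ = (1257+1)(1068+1)/(375+1) − 1 = 1258·1069/376 − 1
= 1344802/376 − 1 ≈ 3576.6 − 1 ≈ 3575.6 → 3576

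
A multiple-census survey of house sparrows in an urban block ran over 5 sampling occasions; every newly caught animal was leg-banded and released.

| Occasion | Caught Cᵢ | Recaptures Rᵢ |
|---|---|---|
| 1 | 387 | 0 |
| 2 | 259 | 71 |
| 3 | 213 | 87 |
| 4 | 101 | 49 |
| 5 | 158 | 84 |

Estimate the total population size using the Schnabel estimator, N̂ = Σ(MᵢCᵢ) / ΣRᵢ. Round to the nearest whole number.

Marked at large before each occasion: Mᵢ = Σⱼ<ᵢ (Cⱼ − Rⱼ) → M1=0, M2=387, M3=575, M4=701, M5=753
Σ MᵢCᵢ = 0·387 + 387·259 + 575·213 + 701·101 + 753·158 = 0 + 100233 + 122475 + 70801 + 118974 = 412483
Σ Rᵢ = 0 + 71 + 87 + 49 + 84 = 291
N̂ = 412483 / 291 ≈ 1417.47 → 1417

N ≈ 1417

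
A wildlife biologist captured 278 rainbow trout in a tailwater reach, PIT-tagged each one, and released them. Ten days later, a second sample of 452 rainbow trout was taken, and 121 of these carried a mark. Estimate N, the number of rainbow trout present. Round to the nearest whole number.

Lincoln-Petersen assumes M/N = R/C, so N = M·C / R.
N = (278 × 452) / 121 = 125656 / 121 ≈ 1038.48 → 1038

N ≈ 1038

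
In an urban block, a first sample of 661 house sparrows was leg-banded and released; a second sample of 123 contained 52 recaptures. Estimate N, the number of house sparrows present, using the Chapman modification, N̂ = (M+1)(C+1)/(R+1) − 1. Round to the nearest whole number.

N ≈ 1548

N̂ = (661+1)(123+1)/(52+1) − 1 = 662·124/53 − 1
= 82088/53 − 1 ≈ 1548.8 − 1 ≈ 1547.8 → 1548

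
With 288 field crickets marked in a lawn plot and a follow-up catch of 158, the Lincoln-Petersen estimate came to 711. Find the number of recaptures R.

From N = M·C/R: R = M·C / N = 288·158 / 711 = 45504 / 711 = 64.

R = 64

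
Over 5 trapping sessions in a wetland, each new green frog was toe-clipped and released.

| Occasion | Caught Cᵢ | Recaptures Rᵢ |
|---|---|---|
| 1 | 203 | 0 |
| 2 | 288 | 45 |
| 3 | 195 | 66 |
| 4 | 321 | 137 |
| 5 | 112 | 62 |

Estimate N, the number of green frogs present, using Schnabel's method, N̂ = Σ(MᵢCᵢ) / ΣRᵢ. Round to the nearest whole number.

N ≈ 1339

Marked at large before each occasion: Mᵢ = Σⱼ<ᵢ (Cⱼ − Rⱼ) → M1=0, M2=203, M3=446, M4=575, M5=759
Σ MᵢCᵢ = 0·203 + 203·288 + 446·195 + 575·321 + 759·112 = 0 + 58464 + 86970 + 184575 + 85008 = 415017
Σ Rᵢ = 0 + 45 + 66 + 137 + 62 = 310
N̂ = 415017 / 310 ≈ 1338.8 → 1339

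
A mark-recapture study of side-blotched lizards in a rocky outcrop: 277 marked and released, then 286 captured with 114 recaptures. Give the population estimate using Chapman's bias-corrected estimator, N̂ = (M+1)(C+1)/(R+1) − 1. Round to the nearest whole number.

N ≈ 693

N̂ = (277+1)(286+1)/(114+1) − 1 = 278·287/115 − 1
= 79786/115 − 1 ≈ 693.8 − 1 ≈ 692.8 → 693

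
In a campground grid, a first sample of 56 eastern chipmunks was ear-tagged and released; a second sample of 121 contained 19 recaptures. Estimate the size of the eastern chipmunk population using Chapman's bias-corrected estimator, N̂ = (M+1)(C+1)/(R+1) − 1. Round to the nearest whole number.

N ≈ 347

N̂ = (56+1)(121+1)/(19+1) − 1 = 57·122/20 − 1
= 6954/20 − 1 ≈ 347.7 − 1 ≈ 346.7 → 347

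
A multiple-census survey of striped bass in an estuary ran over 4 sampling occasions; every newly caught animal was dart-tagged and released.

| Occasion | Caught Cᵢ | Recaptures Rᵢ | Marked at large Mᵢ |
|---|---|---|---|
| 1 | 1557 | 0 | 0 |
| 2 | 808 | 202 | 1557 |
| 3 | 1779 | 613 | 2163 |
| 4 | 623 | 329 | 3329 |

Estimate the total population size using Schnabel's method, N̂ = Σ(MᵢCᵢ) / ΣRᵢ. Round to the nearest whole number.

Σ MᵢCᵢ = 0·1557 + 1557·808 + 2163·1779 + 3329·623 = 0 + 1258056 + 3847977 + 2073967 = 7180000
Σ Rᵢ = 0 + 202 + 613 + 329 = 1144
N̂ = 7180000 / 1144 ≈ 6276.2 → 6276

N ≈ 6276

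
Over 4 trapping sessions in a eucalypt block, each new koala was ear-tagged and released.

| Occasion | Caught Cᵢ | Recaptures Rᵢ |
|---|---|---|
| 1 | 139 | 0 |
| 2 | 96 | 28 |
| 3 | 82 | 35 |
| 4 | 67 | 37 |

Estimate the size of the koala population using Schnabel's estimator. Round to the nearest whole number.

Marked at large before each occasion: Mᵢ = Σⱼ<ᵢ (Cⱼ − Rⱼ) → M1=0, M2=139, M3=207, M4=254
Σ MᵢCᵢ = 0·139 + 139·96 + 207·82 + 254·67 = 0 + 13344 + 16974 + 17018 = 47336
Σ Rᵢ = 0 + 28 + 35 + 37 = 100
N̂ = 47336 / 100 ≈ 473.4 → 473

N ≈ 473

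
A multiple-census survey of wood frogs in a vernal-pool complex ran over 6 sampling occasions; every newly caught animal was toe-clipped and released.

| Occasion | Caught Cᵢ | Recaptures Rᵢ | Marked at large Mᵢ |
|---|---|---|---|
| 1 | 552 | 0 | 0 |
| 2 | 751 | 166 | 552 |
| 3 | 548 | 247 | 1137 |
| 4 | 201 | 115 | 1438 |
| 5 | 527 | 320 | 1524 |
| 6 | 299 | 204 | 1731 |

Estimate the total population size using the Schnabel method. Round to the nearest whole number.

Σ MᵢCᵢ = 0·552 + 552·751 + 1137·548 + 1438·201 + 1524·527 + 1731·299 = 0 + 414552 + 623076 + 289038 + 803148 + 517569 = 2647383
Σ Rᵢ = 0 + 166 + 247 + 115 + 320 + 204 = 1052
N̂ = 2647383 / 1052 ≈ 2516.5 → 2517

N ≈ 2517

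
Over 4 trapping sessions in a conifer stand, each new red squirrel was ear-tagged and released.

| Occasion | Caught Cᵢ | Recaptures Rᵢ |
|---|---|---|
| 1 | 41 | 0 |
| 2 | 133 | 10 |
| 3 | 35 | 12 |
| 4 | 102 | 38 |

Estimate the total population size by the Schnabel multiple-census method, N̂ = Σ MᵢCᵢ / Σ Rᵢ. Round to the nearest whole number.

N ≈ 504

Marked at large before each occasion: Mᵢ = Σⱼ<ᵢ (Cⱼ − Rⱼ) → M1=0, M2=41, M3=164, M4=187
Σ MᵢCᵢ = 0·41 + 41·133 + 164·35 + 187·102 = 0 + 5453 + 5740 + 19074 = 30267
Σ Rᵢ = 0 + 10 + 12 + 38 = 60
N̂ = 30267 / 60 ≈ 504.4 → 504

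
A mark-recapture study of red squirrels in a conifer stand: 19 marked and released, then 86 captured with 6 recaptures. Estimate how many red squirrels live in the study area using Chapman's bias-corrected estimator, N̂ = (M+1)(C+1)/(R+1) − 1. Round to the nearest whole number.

N ≈ 248

N̂ = (19+1)(86+1)/(6+1) − 1 = 20·87/7 − 1
= 1740/7 − 1 ≈ 248.6 − 1 ≈ 247.6 → 248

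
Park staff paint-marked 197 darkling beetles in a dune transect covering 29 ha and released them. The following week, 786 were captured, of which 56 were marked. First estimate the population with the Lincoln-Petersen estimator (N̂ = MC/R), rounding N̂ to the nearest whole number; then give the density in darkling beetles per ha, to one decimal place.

density ≈ 95.3 darkling beetles per ha

N̂ = 197·786/56 = 154842/56 ≈ 2765.0 → 2765
Density = N̂ / area = 2765 / 29 ≈ 95.34 → 95.3 per ha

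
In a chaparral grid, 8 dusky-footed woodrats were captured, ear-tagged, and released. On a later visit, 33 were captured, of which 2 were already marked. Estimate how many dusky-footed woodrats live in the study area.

N = 132

If marked individuals mix randomly, R/C ≈ M/N, giving N ≈ M·C/R.
N = (8 × 33) / 2 = 264 / 2 = 132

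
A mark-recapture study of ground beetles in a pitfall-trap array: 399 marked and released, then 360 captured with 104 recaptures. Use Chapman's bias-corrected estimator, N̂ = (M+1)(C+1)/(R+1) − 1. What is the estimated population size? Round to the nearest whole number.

N̂ = (399+1)(360+1)/(104+1) − 1 = 400·361/105 − 1
= 144400/105 − 1 ≈ 1375.2 − 1 ≈ 1374.2 → 1374

N ≈ 1374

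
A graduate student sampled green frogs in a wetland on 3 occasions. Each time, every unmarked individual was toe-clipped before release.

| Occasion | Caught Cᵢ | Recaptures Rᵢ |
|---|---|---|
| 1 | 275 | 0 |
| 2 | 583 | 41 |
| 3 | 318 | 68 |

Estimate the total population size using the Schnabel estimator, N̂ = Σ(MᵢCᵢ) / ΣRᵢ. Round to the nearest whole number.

Marked at large before each occasion: Mᵢ = Σⱼ<ᵢ (Cⱼ − Rⱼ) → M1=0, M2=275, M3=817
Σ MᵢCᵢ = 0·275 + 275·583 + 817·318 = 0 + 160325 + 259806 = 420131
Σ Rᵢ = 0 + 41 + 68 = 109
N̂ = 420131 / 109 ≈ 3854.4 → 3854

N ≈ 3854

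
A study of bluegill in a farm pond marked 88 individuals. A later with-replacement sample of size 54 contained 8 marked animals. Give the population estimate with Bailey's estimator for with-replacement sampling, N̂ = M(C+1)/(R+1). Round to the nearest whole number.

N ≈ 538

N̂ = 88·(54+1)/(8+1) = 88·55/9 = 4840/9 ≈ 537.8 → 538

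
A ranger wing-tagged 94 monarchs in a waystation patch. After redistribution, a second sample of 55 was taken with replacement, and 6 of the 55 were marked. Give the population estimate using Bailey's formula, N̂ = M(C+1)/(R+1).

N = 752

N̂ = 94·(55+1)/(6+1) = 94·56/7 = 5264/7 = 752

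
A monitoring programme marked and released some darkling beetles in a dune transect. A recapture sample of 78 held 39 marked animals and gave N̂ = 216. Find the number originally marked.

From N = M·C/R: M = N·R / C = 216·39 / 78 = 8424 / 78 = 108.

M = 108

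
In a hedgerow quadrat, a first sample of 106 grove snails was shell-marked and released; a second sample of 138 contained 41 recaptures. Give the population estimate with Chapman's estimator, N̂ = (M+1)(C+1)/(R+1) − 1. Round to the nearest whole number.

N̂ = (106+1)(138+1)/(41+1) − 1 = 107·139/42 − 1
= 14873/42 − 1 ≈ 354.1 − 1 ≈ 353.1 → 353

N ≈ 353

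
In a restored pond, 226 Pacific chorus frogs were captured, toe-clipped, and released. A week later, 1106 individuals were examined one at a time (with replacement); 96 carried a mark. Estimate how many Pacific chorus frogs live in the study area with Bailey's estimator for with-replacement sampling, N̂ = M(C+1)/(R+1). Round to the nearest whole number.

N̂ = 226·(1106+1)/(96+1) = 226·1107/97 = 250182/97 ≈ 2579.2 → 2579

N ≈ 2579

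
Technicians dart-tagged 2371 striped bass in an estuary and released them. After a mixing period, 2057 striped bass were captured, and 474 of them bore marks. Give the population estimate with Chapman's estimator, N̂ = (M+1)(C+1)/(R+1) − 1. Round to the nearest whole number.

N̂ = (2371+1)(2057+1)/(474+1) − 1 = 2372·2058/475 − 1
= 4881576/475 − 1 ≈ 10277.0 − 1 ≈ 10276.0 → 10276

N ≈ 10,276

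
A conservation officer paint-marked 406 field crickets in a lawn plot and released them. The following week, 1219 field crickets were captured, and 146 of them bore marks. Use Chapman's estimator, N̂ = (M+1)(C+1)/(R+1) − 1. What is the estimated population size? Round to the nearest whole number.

N ≈ 3377

N̂ = (406+1)(1219+1)/(146+1) − 1 = 407·1220/147 − 1
= 496540/147 − 1 ≈ 3377.8 − 1 ≈ 3376.8 → 3377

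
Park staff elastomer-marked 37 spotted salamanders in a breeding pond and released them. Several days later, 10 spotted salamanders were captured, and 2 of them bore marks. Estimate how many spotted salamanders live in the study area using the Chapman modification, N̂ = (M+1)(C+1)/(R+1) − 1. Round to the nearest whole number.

N̂ = (37+1)(10+1)/(2+1) − 1 = 38·11/3 − 1
= 418/3 − 1 ≈ 139.3 − 1 ≈ 138.3 → 138

N ≈ 138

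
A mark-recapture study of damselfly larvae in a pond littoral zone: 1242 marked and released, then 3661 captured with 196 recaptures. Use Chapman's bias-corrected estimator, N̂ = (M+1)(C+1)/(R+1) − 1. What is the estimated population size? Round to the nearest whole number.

N ≈ 23,105

N̂ = (1242+1)(3661+1)/(196+1) − 1 = 1243·3662/197 − 1
= 4551866/197 − 1 ≈ 23105.9 − 1 ≈ 23104.9 → 23105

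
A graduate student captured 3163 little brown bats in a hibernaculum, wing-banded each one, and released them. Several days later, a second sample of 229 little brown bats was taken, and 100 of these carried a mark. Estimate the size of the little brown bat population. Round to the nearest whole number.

N = (3163 × 229) / 100 = 724327 / 100 ≈ 7243.3 → 7243

N ≈ 7243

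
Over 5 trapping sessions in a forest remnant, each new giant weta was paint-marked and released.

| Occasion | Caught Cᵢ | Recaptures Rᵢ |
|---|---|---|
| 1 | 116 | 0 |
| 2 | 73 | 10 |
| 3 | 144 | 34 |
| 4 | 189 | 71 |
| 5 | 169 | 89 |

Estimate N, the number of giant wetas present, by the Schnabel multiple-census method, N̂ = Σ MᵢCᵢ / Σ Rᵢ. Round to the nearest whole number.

Marked at large before each occasion: Mᵢ = Σⱼ<ᵢ (Cⱼ − Rⱼ) → M1=0, M2=116, M3=179, M4=289, M5=407
Σ MᵢCᵢ = 0·116 + 116·73 + 179·144 + 289·189 + 407·169 = 0 + 8468 + 25776 + 54621 + 68783 = 157648
Σ Rᵢ = 0 + 10 + 34 + 71 + 89 = 204
N̂ = 157648 / 204 ≈ 772.8 → 773

N ≈ 773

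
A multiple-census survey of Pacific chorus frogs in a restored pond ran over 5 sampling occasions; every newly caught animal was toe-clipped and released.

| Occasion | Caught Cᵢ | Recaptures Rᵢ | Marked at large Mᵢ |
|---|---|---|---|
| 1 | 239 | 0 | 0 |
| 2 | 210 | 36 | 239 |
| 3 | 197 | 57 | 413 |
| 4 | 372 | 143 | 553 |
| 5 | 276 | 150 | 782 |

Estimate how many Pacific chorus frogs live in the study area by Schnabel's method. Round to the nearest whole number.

N ≈ 1433

Σ MᵢCᵢ = 0·239 + 239·210 + 413·197 + 553·372 + 782·276 = 0 + 50190 + 81361 + 205716 + 215832 = 553099
Σ Rᵢ = 0 + 36 + 57 + 143 + 150 = 386
N̂ = 553099 / 386 ≈ 1432.9 → 1433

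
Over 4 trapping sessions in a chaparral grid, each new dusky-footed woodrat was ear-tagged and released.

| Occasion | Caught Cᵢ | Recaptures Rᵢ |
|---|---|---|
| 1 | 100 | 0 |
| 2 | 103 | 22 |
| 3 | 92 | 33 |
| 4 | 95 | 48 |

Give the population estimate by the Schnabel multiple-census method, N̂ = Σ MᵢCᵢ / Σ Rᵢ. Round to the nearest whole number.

Marked at large before each occasion: Mᵢ = Σⱼ<ᵢ (Cⱼ − Rⱼ) → M1=0, M2=100, M3=181, M4=240
Σ MᵢCᵢ = 0·100 + 100·103 + 181·92 + 240·95 = 0 + 10300 + 16652 + 22800 = 49752
Σ Rᵢ = 0 + 22 + 33 + 48 = 103
N̂ = 49752 / 103 ≈ 483.0 → 483

N ≈ 483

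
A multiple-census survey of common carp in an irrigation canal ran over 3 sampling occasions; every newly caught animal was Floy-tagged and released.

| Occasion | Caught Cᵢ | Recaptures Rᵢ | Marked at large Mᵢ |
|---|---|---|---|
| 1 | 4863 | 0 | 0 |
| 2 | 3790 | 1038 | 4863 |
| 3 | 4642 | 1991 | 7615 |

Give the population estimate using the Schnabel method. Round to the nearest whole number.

N ≈ 17,755

Σ MᵢCᵢ = 0·4863 + 4863·3790 + 7615·4642 = 0 + 18430770 + 35348830 = 53779600
Σ Rᵢ = 0 + 1038 + 1991 = 3029
N̂ = 53779600 / 3029 ≈ 17754.9 → 17755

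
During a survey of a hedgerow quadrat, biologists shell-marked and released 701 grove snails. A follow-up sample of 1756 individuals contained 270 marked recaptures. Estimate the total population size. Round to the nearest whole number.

The marked fraction in the recapture sample should equal the marked fraction in the population: 270/1756 = 701/N.
N = (701 × 1756) / 270 = 1230956 / 270 ≈ 4559.1 → 4559

N ≈ 4559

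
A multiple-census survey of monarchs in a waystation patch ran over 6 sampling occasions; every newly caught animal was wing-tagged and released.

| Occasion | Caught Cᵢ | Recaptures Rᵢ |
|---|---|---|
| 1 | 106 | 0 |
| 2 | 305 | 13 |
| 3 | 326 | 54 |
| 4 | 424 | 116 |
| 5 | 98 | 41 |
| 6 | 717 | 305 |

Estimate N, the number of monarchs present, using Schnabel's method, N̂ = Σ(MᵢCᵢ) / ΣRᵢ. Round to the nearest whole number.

N ≈ 2427

Marked at large before each occasion: Mᵢ = Σⱼ<ᵢ (Cⱼ − Rⱼ) → M1=0, M2=106, M3=398, M4=670, M5=978, M6=1035
Σ MᵢCᵢ = 0·106 + 106·305 + 398·326 + 670·424 + 978·98 + 1035·717 = 0 + 32330 + 129748 + 284080 + 95844 + 742095 = 1284097
Σ Rᵢ = 0 + 13 + 54 + 116 + 41 + 305 = 529
N̂ = 1284097 / 529 ≈ 2427.4 → 2427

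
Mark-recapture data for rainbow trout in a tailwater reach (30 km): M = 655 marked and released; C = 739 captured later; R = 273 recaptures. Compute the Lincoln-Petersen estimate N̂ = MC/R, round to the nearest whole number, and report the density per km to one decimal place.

density ≈ 59.1 rainbow trout per km

N̂ = 655·739/273 = 484045/273 ≈ 1773.1 → 1773
Density = N̂ / area = 1773 / 30 ≈ 59.10 → 59.1 per km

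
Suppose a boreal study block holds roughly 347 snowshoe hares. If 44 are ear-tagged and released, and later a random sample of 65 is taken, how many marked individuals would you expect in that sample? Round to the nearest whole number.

Expected recaptures E[R] = M·C / N.
E[R] = 44 × 65 / 347 = 2860 / 347 ≈ 8.2 → 8

expected recaptures ≈ 8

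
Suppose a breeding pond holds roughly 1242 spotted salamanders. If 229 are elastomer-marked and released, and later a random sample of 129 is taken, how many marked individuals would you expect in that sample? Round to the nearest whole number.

expected recaptures ≈ 24

The marked fraction of the population is 229/1242, so in a sample of 129 expect C·(M/N) marked.
E[R] = 229 × 129 / 1242 = 29541 / 1242 ≈ 23.8 → 24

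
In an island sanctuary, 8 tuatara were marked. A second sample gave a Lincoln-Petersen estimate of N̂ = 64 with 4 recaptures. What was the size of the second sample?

C = 32

From N = M·C/R: C = N·R / M = 64·4 / 8 = 256 / 8 = 32.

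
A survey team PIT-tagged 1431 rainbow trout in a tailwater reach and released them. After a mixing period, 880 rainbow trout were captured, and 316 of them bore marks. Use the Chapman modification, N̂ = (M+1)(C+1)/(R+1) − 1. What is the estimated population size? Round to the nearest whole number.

N̂ = (1431+1)(880+1)/(316+1) − 1 = 1432·881/317 − 1
= 1261592/317 − 1 ≈ 3979.8 − 1 ≈ 3978.8 → 3979

N ≈ 3979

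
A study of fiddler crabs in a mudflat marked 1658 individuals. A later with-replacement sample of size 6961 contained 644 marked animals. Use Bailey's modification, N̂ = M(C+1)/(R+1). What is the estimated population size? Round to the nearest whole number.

N̂ = 1658·(6961+1)/(644+1) = 1658·6962/645 = 11542996/645 ≈ 17896.1 → 17896

N ≈ 17,896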